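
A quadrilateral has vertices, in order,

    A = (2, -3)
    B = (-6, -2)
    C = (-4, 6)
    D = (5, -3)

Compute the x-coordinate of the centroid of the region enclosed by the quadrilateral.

Apply the shoelace formula. First the cross-terms c_i = x_i·y_{i+1} − x_{i+1}·y_i:
  -22, -44, -18, -9  ⇒  2A = -93, A = -46.5.
Then Σ (x_i + x_{i+1})·c_i = 447, so x̄ = 447 / (6·(-46.5)) = -149/93.

-149/93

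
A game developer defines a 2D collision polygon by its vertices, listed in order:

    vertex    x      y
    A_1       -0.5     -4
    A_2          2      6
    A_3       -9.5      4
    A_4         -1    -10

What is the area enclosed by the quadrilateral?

Σ = (5) + (65) + (99) + (-1) = 168
Area = |Σ|/2 = 84.

84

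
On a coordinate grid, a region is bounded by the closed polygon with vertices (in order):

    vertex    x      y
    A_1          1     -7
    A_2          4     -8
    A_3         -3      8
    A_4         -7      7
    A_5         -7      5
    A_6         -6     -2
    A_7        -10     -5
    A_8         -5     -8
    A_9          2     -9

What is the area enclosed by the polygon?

121

Σ = (20) + (8) + (35) + (14) + (44) + (10) + (55) + (61) + (-5) = 242
Area = |Σ|/2 = 121.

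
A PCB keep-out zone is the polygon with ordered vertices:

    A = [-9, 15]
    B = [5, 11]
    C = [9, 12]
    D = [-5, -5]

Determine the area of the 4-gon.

159

Apply the shoelace (surveyor's) formula: 2A = Σ (x_i·y_{i+1} − x_{i+1}·y_i), indices taken mod 4.
Σ = (-174) + (-39) + (15) + (-120) = -318
Area = |Σ|/2 = 159.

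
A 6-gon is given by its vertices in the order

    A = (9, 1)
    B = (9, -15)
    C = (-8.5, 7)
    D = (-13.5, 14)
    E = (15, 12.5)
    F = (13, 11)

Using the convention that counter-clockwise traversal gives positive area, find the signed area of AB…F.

Cross-terms: -144, -64.5, -24.5, -378.75, 2.5, -86  ⇒  Σ = -695.25
Signed area = Σ/2 = -347.625 (negative ⇒ clockwise traversal).

-347.625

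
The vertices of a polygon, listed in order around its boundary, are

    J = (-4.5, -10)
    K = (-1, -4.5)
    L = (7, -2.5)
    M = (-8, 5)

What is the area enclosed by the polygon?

Apply Gauss's area formula: 2A = Σ (x_i·y_{i+1} − x_{i+1}·y_i), indices taken mod 4.
Σ = (10.25) + (34) + (15) + (102.5) = 161.75
Area = |Σ|/2 = 80.875.

80.875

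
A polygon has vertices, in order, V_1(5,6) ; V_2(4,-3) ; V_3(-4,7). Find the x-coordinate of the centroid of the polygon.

Apply Gauss's area formula. First the cross-terms c_i = x_i·y_{i+1} − x_{i+1}·y_i:
  -39, 16, -59  ⇒  2A = -82, A = -41.
Then Σ (x_i + x_{i+1})·c_i = -410, so x̄ = -410 / (6·(-41)) = 5/3.

5/3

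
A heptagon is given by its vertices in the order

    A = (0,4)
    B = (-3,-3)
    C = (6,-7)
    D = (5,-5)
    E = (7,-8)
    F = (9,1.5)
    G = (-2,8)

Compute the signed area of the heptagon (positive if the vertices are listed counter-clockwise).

100.25

Apply the shoelace formula: 2A = Σ (x_i·y_{i+1} − x_{i+1}·y_i), indices taken mod 7.
Σ = (12) + (39) + (5) + (-5) + (82.5) + (75) + (-8) = 200.5
Signed area = Σ/2 = 100.25 (positive ⇒ counter-clockwise traversal).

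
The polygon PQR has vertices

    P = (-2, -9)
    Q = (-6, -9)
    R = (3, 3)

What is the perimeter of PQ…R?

32

|PQ| = √((-4)² + (0)²) = √16 = 4
|QR| = √((9)² + (12)²) = √225 = 15
|RP| = √((-5)² + (-12)²) = √169 = 13
Perimeter = 4 + 15 + 13 = 32.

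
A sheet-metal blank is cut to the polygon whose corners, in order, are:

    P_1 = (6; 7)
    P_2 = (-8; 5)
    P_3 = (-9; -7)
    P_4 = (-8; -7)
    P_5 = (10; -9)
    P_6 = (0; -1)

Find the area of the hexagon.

Apply the surveyor's formula: 2A = Σ (x_i·y_{i+1} − x_{i+1}·y_i), indices taken mod 6.
P_1→P_2: (6)(5) − (-8)(7) = 86
P_2→P_3: (-8)(-7) − (-9)(5) = 101
P_3→P_4: (-9)(-7) − (-8)(-7) = 7
P_4→P_5: (-8)(-9) − (10)(-7) = 142
P_5→P_6: (10)(-1) − (0)(-9) = -10
P_6→P_1: (0)(7) − (6)(-1) = 6
Σ = 332
Area = |Σ|/2 = 166.

166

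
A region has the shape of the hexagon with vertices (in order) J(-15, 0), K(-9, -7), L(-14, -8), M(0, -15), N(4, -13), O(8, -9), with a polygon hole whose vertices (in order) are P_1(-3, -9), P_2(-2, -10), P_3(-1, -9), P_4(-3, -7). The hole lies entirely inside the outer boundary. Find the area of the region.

138

Outer boundary:
Apply the shoelace formula: 2A = Σ (x_i·y_{i+1} − x_{i+1}·y_i), indices taken mod 6.
Σ = (105) + (-26) + (210) + (60) + (68) + (-135) = 282
Area = |Σ|/2 = 141.
Hole:
Cross-terms: 12, 8, -20, 6  ⇒  Σ = 6
Area = |Σ|/2 = 3.
Net area = 141 − 3 = 138.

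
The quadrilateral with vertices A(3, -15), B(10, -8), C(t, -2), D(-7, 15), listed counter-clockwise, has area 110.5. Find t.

3

Write out the shoelace sum; only the two edges meeting at C involve t:
2·Area = [(10·(-2) − t·(-8)) + (t·15 − (-7)·(-2))] + 186
       = 23·t + 152 = 221
⇒ t = 3.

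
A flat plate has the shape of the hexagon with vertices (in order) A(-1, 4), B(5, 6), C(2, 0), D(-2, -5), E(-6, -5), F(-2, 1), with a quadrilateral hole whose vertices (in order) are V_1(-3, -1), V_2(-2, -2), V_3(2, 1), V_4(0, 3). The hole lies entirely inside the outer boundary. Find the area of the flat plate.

35

Outer boundary:
Apply the shoelace formula: 2A = Σ (x_i·y_{i+1} − x_{i+1}·y_i), indices taken mod 6.
Σ = (-26) + (-12) + (-10) + (-20) + (-16) + (-7) = -91
Area = |Σ|/2 = 45.5.
Hole:
Apply the surveyor's formula: 2A = Σ (x_i·y_{i+1} − x_{i+1}·y_i), indices taken mod 4.
Cross-terms: 4, 2, 6, 9  ⇒  Σ = 21
Area = |Σ|/2 = 10.5.
Net area = 45.5 − 10.5 = 35.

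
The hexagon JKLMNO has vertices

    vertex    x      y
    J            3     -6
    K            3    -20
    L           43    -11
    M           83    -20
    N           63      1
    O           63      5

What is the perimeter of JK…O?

|JK| = √((0)² + (-14)²) = √196 = 14
|KL| = √((40)² + (9)²) = √1681 = 41
|LM| = √((40)² + (-9)²) = √1681 = 41
|MN| = √((-20)² + (21)²) = √841 = 29
|NO| = √((0)² + (4)²) = √16 = 4
|OJ| = √((-60)² + (-11)²) = √3721 = 61
Perimeter = 14 + 41 + 41 + 29 + 4 + 61 = 190.

190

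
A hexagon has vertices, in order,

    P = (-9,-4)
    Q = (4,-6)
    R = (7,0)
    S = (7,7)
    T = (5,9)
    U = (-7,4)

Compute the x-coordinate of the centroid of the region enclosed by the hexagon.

Apply Gauss's area formula. First the cross-terms c_i = x_i·y_{i+1} − x_{i+1}·y_i:
  70, 42, 49, 28, 83, 64  ⇒  2A = 336, A = 168.
Then Σ (x_i + x_{i+1})·c_i = -56, so x̄ = -56 / (6·168) = -1/18.

-1/18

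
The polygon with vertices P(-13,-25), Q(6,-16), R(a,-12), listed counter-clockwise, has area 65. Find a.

0

Write out the shoelace sum; only the two edges meeting at R involve a:
2·Area = [(6·(-12) − a·(-16)) + (a·(-25) − (-13)·(-12))] + 358
       = -9·a + 130 = 130
⇒ a = 0.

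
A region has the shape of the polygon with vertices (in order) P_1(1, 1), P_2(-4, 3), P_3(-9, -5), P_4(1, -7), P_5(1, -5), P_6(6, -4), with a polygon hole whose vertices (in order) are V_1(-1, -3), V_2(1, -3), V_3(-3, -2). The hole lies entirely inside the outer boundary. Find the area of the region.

Outer boundary:
Σ = (7) + (47) + (68) + (2) + (26) + (10) = 160
Area = |Σ|/2 = 80.
Hole:
Cross-terms: 6, -11, 7  ⇒  Σ = 2
Area = |Σ|/2 = 1.
Net area = 80 − 1 = 79.

79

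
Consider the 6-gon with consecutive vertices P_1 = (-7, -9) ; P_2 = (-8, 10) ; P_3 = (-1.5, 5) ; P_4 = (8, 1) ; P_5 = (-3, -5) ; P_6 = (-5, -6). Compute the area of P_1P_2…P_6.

124.75

Apply the shoelace (surveyor's) formula: 2A = Σ (x_i·y_{i+1} − x_{i+1}·y_i), indices taken mod 6.
P_1→P_2: (-7)(10) − (-8)(-9) = -142
P_2→P_3: (-8)(5) − (-1.5)(10) = -25
P_3→P_4: (-1.5)(1) − (8)(5) = -41.5
P_4→P_5: (8)(-5) − (-3)(1) = -37
P_5→P_6: (-3)(-6) − (-5)(-5) = -7
P_6→P_1: (-5)(-9) − (-7)(-6) = 3
Σ = -249.5
Area = |Σ|/2 = 124.75.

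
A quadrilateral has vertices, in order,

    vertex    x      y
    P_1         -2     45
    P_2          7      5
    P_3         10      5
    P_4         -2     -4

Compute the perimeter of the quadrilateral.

|P_1P_2| = √((9)² + (-40)²) = √1681 = 41
|P_2P_3| = √((3)² + (0)²) = √9 = 3
|P_3P_4| = √((-12)² + (-9)²) = √225 = 15
|P_4P_1| = √((0)² + (49)²) = √2401 = 49
Perimeter = 41 + 3 + 15 + 49 = 108.

108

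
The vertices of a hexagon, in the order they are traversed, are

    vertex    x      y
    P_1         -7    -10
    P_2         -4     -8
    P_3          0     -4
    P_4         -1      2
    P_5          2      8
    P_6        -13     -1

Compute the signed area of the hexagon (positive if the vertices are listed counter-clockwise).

Apply Gauss's area formula: 2A = Σ (x_i·y_{i+1} − x_{i+1}·y_i), indices taken mod 6.
Cross-terms: 16, 16, -4, -12, 102, 123  ⇒  Σ = 241
Signed area = Σ/2 = 120.5 (positive ⇒ counter-clockwise traversal).

120.5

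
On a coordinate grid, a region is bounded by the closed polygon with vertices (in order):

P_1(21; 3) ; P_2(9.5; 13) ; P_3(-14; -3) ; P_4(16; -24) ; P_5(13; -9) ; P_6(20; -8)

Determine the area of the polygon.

Apply the shoelace (surveyor's) formula: 2A = Σ (x_i·y_{i+1} − x_{i+1}·y_i), indices taken mod 6.
Cross-terms: 244.5, 153.5, 384, 168, 76, 228  ⇒  Σ = 1254
Area = |Σ|/2 = 627.

627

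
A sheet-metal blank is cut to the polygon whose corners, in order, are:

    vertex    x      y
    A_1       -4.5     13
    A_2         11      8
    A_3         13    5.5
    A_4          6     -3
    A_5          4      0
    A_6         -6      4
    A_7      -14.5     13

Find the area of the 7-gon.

208.25

Apply the surveyor's formula: 2A = Σ (x_i·y_{i+1} − x_{i+1}·y_i), indices taken mod 7.
Σ = (-179) + (-43.5) + (-72) + (12) + (16) + (-20) + (-130) = -416.5
Area = |Σ|/2 = 208.25.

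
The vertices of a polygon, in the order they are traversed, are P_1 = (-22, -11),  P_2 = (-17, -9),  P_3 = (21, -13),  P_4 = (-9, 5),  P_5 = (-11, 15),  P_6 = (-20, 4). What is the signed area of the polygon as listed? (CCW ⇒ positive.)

446.5

Apply Gauss's area formula: 2A = Σ (x_i·y_{i+1} − x_{i+1}·y_i), indices taken mod 6.
Σ = (11) + (410) + (-12) + (-80) + (256) + (308) = 893
Signed area = Σ/2 = 446.5 (positive ⇒ counter-clockwise traversal).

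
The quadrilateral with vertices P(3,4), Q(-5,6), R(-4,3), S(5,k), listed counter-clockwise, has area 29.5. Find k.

The doubled signed area Σ (x_i y_{i+1} − x_{i+1} y_i) is linear in k.
With k=0 it equals 52; the coefficient of k is -7 (from the two edges through S).
So -7·k + 52 = 2·29.5 = 59 ⇒ k = -1.

-1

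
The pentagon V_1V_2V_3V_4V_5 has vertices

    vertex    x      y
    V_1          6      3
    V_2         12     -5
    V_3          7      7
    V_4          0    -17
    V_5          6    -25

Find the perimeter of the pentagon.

|V_1V_2| = √((6)² + (-8)²) = √100 = 10
|V_2V_3| = √((-5)² + (12)²) = √169 = 13
|V_3V_4| = √((-7)² + (-24)²) = √625 = 25
|V_4V_5| = √((6)² + (-8)²) = √100 = 10
|V_5V_1| = √((0)² + (28)²) = √784 = 28
Perimeter = 10 + 13 + 25 + 10 + 28 = 86.

86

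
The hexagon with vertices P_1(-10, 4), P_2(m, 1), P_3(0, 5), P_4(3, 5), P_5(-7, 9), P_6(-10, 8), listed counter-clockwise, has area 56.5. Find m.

Write out the shoelace sum; only the two edges meeting at P_2 involve m:
2·Area = [((-10)·1 − m·4) + (m·5 − 0·1)] + 121
       = 1·m + 111 = 113
⇒ m = 2.

2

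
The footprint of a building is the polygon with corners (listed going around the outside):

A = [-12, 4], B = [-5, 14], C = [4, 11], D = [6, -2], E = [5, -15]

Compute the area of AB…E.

Apply the surveyor's formula: 2A = Σ (x_i·y_{i+1} − x_{i+1}·y_i), indices taken mod 5.
Cross-terms: -148, -111, -74, -80, -160  ⇒  Σ = -573
Area = |Σ|/2 = 286.5.

286.5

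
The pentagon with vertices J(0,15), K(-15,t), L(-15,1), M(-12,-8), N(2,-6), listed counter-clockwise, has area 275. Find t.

Write out the shoelace sum; only the two edges meeting at K involve t:
2·Area = [(0·t − (-15)·15) + ((-15)·1 − (-15)·t)] + 250
       = 15·t + 460 = 550
⇒ t = 6.

6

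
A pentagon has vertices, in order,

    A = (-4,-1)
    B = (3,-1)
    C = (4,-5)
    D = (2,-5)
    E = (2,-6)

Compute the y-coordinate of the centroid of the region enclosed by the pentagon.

-178/63

Apply the surveyor's formula. First the cross-terms c_i = x_i·y_{i+1} − x_{i+1}·y_i:
  7, -11, -10, -2, -26  ⇒  2A = -42, A = -21.
Then Σ (y_i + y_{i+1})·c_i = 356, so ȳ = 356 / (6·(-21)) = -178/63.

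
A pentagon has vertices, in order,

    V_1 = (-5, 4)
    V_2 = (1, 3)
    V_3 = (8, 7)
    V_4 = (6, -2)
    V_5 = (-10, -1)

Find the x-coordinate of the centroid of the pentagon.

2/9

Apply the shoelace (surveyor's) formula. First the cross-terms c_i = x_i·y_{i+1} − x_{i+1}·y_i:
  -19, -17, -58, -26, -45  ⇒  2A = -165, A = -82.5.
Then Σ (x_i + x_{i+1})·c_i = -110, so x̄ = -110 / (6·(-82.5)) = 2/9.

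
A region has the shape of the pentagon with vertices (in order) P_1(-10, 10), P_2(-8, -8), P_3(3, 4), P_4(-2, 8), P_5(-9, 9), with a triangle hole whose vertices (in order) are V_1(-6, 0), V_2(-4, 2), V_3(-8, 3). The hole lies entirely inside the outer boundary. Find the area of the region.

Outer boundary:
Apply Gauss's area formula: 2A = Σ (x_i·y_{i+1} − x_{i+1}·y_i), indices taken mod 5.
Σ = (160) + (-8) + (32) + (54) + (0) = 238
Area = |Σ|/2 = 119.
Hole:
V_1→V_2: (-6)(2) − (-4)(0) = -12
V_2→V_3: (-4)(3) − (-8)(2) = 4
V_3→V_1: (-8)(0) − (-6)(3) = 18
Σ = 10
Area = |Σ|/2 = 5.
Net area = 119 − 5 = 114.

114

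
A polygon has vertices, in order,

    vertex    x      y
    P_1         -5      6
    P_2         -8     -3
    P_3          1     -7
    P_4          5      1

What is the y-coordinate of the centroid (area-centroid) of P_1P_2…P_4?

-124/193

Apply the shoelace formula. First the cross-terms c_i = x_i·y_{i+1} − x_{i+1}·y_i:
  63, 59, 36, 35  ⇒  2A = 193, A = 96.5.
Then Σ (y_i + y_{i+1})·c_i = -372, so ȳ = -372 / (6·96.5) = -124/193.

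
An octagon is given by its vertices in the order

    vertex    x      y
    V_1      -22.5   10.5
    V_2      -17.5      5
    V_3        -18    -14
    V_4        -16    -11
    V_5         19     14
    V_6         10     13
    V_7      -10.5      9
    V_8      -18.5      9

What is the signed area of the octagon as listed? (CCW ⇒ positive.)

389.5

Σ = (71.25) + (335) + (-26) + (-15) + (107) + (226.5) + (72) + (8.25) = 779
Signed area = Σ/2 = 389.5 (positive ⇒ counter-clockwise traversal).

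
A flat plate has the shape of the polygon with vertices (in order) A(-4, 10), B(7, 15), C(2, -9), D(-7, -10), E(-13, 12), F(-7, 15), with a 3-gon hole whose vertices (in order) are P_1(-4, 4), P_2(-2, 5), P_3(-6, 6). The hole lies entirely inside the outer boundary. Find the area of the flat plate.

317.5

Outer boundary:
Σ = (-130) + (-93) + (-83) + (-214) + (-111) + (-10) = -641
Area = |Σ|/2 = 320.5.
Hole:
Apply the shoelace (surveyor's) formula: 2A = Σ (x_i·y_{i+1} − x_{i+1}·y_i), indices taken mod 3.
Σ = (-12) + (18) + (0) = 6
Area = |Σ|/2 = 3.
Net area = 320.5 − 3 = 317.5.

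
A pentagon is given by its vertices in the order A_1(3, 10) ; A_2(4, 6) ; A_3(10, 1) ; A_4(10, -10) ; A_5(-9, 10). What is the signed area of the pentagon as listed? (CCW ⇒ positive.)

Σ = (-22) + (-56) + (-110) + (10) + (-120) = -298
Signed area = Σ/2 = -149 (negative ⇒ clockwise traversal).

-149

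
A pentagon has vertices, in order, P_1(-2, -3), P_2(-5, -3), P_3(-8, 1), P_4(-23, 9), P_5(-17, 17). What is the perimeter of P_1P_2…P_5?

60

|P_1P_2| = √((-3)² + (0)²) = √9 = 3
|P_2P_3| = √((-3)² + (4)²) = √25 = 5
|P_3P_4| = √((-15)² + (8)²) = √289 = 17
|P_4P_5| = √((6)² + (8)²) = √100 = 10
|P_5P_1| = √((15)² + (-20)²) = √625 = 25
Perimeter = 3 + 5 + 17 + 10 + 25 = 60.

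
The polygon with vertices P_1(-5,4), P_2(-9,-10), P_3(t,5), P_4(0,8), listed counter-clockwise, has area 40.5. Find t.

0

The doubled signed area Σ (x_i y_{i+1} − x_{i+1} y_i) is linear in t.
With t=0 it equals 81; the coefficient of t is 18 (from the two edges through P_3).
So 18·t + 81 = 2·40.5 = 81 ⇒ t = 0.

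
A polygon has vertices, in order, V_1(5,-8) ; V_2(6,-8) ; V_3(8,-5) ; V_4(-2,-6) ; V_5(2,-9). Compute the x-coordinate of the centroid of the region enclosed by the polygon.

419/129

Apply the surveyor's formula. First the cross-terms c_i = x_i·y_{i+1} − x_{i+1}·y_i:
  8, 34, -58, 30, 29  ⇒  2A = 43, A = 21.5.
Then Σ (x_i + x_{i+1})·c_i = 419, so x̄ = 419 / (6·21.5) = 419/129.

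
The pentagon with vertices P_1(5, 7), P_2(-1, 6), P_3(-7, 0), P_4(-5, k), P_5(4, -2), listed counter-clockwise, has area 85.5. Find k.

-4

The doubled signed area Σ (x_i y_{i+1} − x_{i+1} y_i) is linear in k.
With k=0 it equals 127; the coefficient of k is -11 (from the two edges through P_4).
So -11·k + 127 = 2·85.5 = 171 ⇒ k = -4.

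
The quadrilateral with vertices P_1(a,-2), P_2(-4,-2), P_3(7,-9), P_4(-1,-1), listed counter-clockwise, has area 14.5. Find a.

-1

The doubled signed area Σ (x_i y_{i+1} − x_{i+1} y_i) is linear in a.
With a=0 it equals 28; the coefficient of a is -1 (from the two edges through P_1).
So -1·a + 28 = 2·14.5 = 29 ⇒ a = -1.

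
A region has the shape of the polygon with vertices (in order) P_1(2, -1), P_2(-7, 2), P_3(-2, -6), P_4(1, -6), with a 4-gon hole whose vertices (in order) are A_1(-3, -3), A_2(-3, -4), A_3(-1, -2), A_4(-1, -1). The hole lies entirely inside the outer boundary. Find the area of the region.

Outer boundary:
Apply the shoelace formula: 2A = Σ (x_i·y_{i+1} − x_{i+1}·y_i), indices taken mod 4.
Σ = (-3) + (46) + (18) + (11) = 72
Area = |Σ|/2 = 36.
Hole:
Σ = (3) + (2) + (-1) + (0) = 4
Area = |Σ|/2 = 2.
Net area = 36 − 2 = 34.

34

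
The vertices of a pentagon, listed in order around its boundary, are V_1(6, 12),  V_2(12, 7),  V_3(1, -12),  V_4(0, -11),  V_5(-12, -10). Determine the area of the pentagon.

Apply the surveyor's formula: 2A = Σ (x_i·y_{i+1} − x_{i+1}·y_i), indices taken mod 5.
Cross-terms: -102, -151, -11, -132, -84  ⇒  Σ = -480
Area = |Σ|/2 = 240.

240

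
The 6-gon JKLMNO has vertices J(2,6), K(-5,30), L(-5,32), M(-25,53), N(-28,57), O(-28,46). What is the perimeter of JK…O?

|JK| = √((-7)² + (24)²) = √625 = 25
|KL| = √((0)² + (2)²) = √4 = 2
|LM| = √((-20)² + (21)²) = √841 = 29
|MN| = √((-3)² + (4)²) = √25 = 5
|NO| = √((0)² + (-11)²) = √121 = 11
|OJ| = √((30)² + (-40)²) = √2500 = 50
Perimeter = 25 + 2 + 29 + 5 + 11 + 50 = 122.

122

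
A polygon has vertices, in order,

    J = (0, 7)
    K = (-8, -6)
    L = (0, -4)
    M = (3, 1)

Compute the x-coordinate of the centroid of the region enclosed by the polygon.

Apply the shoelace (surveyor's) formula. First the cross-terms c_i = x_i·y_{i+1} − x_{i+1}·y_i:
  56, 32, 12, 21  ⇒  2A = 121, A = 60.5.
Then Σ (x_i + x_{i+1})·c_i = -605, so x̄ = -605 / (6·60.5) = -5/3.

-5/3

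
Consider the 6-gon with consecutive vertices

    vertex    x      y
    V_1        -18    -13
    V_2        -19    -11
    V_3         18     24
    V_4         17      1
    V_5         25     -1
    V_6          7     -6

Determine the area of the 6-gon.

Σ = (-49) + (-258) + (-390) + (-42) + (-143) + (-199) = -1081
Area = |Σ|/2 = 540.5.

540.5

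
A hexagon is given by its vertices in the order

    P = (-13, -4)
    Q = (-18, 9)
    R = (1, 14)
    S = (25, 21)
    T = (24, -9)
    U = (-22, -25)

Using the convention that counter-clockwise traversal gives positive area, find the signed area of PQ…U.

-1271.5

Apply the shoelace (surveyor's) formula: 2A = Σ (x_i·y_{i+1} − x_{i+1}·y_i), indices taken mod 6.
Cross-terms: -189, -261, -329, -729, -798, -237  ⇒  Σ = -2543
Signed area = Σ/2 = -1271.5 (negative ⇒ clockwise traversal).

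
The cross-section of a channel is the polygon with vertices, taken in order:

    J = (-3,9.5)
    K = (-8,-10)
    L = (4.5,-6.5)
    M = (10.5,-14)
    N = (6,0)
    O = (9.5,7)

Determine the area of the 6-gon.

J→K: (-3)(-10) − (-8)(9.5) = 106
K→L: (-8)(-6.5) − (4.5)(-10) = 97
L→M: (4.5)(-14) − (10.5)(-6.5) = 5.25
M→N: (10.5)(0) − (6)(-14) = 84
N→O: (6)(7) − (9.5)(0) = 42
O→J: (9.5)(9.5) − (-3)(7) = 111.25
Σ = 445.5
Area = |Σ|/2 = 222.75.

222.75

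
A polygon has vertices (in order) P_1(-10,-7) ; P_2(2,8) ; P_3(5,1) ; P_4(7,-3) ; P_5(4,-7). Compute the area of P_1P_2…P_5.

130.5

Cross-terms: -66, -38, -22, -37, -98  ⇒  Σ = -261
Area = |Σ|/2 = 130.5.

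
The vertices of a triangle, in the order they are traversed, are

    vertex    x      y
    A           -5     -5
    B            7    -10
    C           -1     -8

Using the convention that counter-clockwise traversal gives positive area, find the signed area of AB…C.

Apply the shoelace (surveyor's) formula: 2A = Σ (x_i·y_{i+1} − x_{i+1}·y_i), indices taken mod 3.
A→B: (-5)(-10) − (7)(-5) = 85
B→C: (7)(-8) − (-1)(-10) = -66
C→A: (-1)(-5) − (-5)(-8) = -35
Σ = -16
Signed area = Σ/2 = -8 (negative ⇒ clockwise traversal).

-8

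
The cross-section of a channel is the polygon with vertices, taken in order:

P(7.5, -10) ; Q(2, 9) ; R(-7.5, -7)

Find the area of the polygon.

Apply the surveyor's formula: 2A = Σ (x_i·y_{i+1} − x_{i+1}·y_i), indices taken mod 3.
Σ = (87.5) + (53.5) + (127.5) = 268.5
Area = |Σ|/2 = 134.25.

134.25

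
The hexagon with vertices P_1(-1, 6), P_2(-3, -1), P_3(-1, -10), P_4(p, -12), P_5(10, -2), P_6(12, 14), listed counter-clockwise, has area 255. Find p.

10

Write out the shoelace sum; only the two edges meeting at P_4 involve p:
2·Area = [((-1)·(-12) − p·(-10)) + (p·(-2) − 10·(-12))] + 298
       = 8·p + 430 = 510
⇒ p = 10.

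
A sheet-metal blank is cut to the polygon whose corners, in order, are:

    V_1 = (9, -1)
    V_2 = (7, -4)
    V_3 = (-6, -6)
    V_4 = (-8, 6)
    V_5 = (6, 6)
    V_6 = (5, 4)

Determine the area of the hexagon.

Σ = (-29) + (-66) + (-84) + (-84) + (-6) + (-41) = -310
Area = |Σ|/2 = 155.

155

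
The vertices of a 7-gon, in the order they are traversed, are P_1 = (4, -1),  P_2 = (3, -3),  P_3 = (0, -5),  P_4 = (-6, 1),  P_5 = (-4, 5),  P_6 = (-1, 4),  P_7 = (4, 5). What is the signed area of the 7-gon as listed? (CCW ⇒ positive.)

Apply the shoelace (surveyor's) formula: 2A = Σ (x_i·y_{i+1} − x_{i+1}·y_i), indices taken mod 7.
Cross-terms: -9, -15, -30, -26, -11, -21, -24  ⇒  Σ = -136
Signed area = Σ/2 = -68 (negative ⇒ clockwise traversal).

-68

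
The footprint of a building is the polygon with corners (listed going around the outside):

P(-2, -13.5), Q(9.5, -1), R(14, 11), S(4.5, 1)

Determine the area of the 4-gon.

77.25

Apply the shoelace formula: 2A = Σ (x_i·y_{i+1} − x_{i+1}·y_i), indices taken mod 4.
Σ = (130.25) + (118.5) + (-35.5) + (-58.75) = 154.5
Area = |Σ|/2 = 77.25.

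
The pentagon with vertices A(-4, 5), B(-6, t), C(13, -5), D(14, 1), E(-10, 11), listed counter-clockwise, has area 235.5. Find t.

The doubled signed area Σ (x_i y_{i+1} − x_{i+1} y_i) is linear in t.
With t=0 it equals 301; the coefficient of t is -17 (from the two edges through B).
So -17·t + 301 = 2·235.5 = 471 ⇒ t = -10.

-10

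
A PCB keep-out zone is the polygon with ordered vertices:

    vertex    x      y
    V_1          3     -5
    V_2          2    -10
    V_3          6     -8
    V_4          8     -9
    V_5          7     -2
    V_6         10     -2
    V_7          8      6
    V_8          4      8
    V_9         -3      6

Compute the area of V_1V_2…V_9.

124

Apply the shoelace formula: 2A = Σ (x_i·y_{i+1} − x_{i+1}·y_i), indices taken mod 9.
Σ = (-20) + (44) + (10) + (47) + (6) + (76) + (40) + (48) + (-3) = 248
Area = |Σ|/2 = 124.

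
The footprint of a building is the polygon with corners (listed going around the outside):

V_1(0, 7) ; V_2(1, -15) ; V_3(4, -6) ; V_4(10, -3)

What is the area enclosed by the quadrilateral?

Apply the shoelace (surveyor's) formula: 2A = Σ (x_i·y_{i+1} − x_{i+1}·y_i), indices taken mod 4.
Σ = (-7) + (54) + (48) + (70) = 165
Area = |Σ|/2 = 82.5.

82.5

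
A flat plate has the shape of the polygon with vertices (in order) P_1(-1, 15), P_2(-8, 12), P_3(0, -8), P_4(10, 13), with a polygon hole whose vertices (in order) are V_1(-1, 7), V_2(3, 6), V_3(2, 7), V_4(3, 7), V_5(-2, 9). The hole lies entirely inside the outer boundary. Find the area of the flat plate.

202

Outer boundary:
Apply Gauss's area formula: 2A = Σ (x_i·y_{i+1} − x_{i+1}·y_i), indices taken mod 4.
Σ = (108) + (64) + (80) + (163) = 415
Area = |Σ|/2 = 207.5.
Hole:
Apply Gauss's area formula: 2A = Σ (x_i·y_{i+1} − x_{i+1}·y_i), indices taken mod 5.
Σ = (-27) + (9) + (-7) + (41) + (-5) = 11
Area = |Σ|/2 = 5.5.
Net area = 207.5 − 5.5 = 202.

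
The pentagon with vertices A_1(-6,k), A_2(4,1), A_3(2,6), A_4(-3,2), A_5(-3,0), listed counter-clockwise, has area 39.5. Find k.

The doubled signed area Σ (x_i y_{i+1} − x_{i+1} y_i) is linear in k.
With k=0 it equals 44; the coefficient of k is -7 (from the two edges through A_1).
So -7·k + 44 = 2·39.5 = 79 ⇒ k = -5.

-5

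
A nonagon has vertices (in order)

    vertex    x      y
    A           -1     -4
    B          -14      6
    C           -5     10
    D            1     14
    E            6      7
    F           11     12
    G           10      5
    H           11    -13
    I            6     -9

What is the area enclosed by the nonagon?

Σ = (-62) + (-110) + (-80) + (-77) + (-5) + (-65) + (-185) + (-21) + (-33) = -638
Area = |Σ|/2 = 319.

319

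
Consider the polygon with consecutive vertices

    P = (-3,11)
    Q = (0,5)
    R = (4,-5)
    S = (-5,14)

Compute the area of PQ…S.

Σ = (-15) + (-20) + (31) + (-13) = -17
Area = |Σ|/2 = 8.5.

8.5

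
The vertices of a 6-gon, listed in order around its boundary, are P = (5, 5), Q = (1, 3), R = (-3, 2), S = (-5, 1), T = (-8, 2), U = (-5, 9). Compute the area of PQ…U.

Apply the shoelace (surveyor's) formula: 2A = Σ (x_i·y_{i+1} − x_{i+1}·y_i), indices taken mod 6.
Σ = (10) + (11) + (7) + (-2) + (-62) + (-70) = -106
Area = |Σ|/2 = 53.

53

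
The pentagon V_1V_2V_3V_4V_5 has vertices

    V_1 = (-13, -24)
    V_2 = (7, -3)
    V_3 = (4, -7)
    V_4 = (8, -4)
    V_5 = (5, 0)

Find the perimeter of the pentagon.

74

|V_1V_2| = √((20)² + (21)²) = √841 = 29
|V_2V_3| = √((-3)² + (-4)²) = √25 = 5
|V_3V_4| = √((4)² + (3)²) = √25 = 5
|V_4V_5| = √((-3)² + (4)²) = √25 = 5
|V_5V_1| = √((-18)² + (-24)²) = √900 = 30
Perimeter = 29 + 5 + 5 + 5 + 30 = 74.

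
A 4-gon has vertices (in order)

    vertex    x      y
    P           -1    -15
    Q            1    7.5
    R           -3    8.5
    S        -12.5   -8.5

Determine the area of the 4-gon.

Apply the shoelace (surveyor's) formula: 2A = Σ (x_i·y_{i+1} − x_{i+1}·y_i), indices taken mod 4.
P→Q: (-1)(7.5) − (1)(-15) = 7.5
Q→R: (1)(8.5) − (-3)(7.5) = 31
R→S: (-3)(-8.5) − (-12.5)(8.5) = 131.75
S→P: (-12.5)(-15) − (-1)(-8.5) = 179
Σ = 349.25
Area = |Σ|/2 = 174.625.

174.625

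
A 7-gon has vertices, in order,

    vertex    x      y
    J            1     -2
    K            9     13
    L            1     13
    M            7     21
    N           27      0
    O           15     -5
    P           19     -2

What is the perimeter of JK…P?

100

|JK| = √((8)² + (15)²) = √289 = 17
|KL| = √((-8)² + (0)²) = √64 = 8
|LM| = √((6)² + (8)²) = √100 = 10
|MN| = √((20)² + (-21)²) = √841 = 29
|NO| = √((-12)² + (-5)²) = √169 = 13
|OP| = √((4)² + (3)²) = √25 = 5
|PJ| = √((-18)² + (0)²) = √324 = 18
Perimeter = 17 + 8 + 10 + 29 + 13 + 5 + 18 = 100.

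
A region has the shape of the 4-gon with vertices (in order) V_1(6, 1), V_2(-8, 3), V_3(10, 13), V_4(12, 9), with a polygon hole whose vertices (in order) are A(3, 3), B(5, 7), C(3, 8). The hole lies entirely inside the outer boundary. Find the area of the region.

Outer boundary:
Cross-terms: 26, -134, -66, -42  ⇒  Σ = -216
Area = |Σ|/2 = 108.
Hole:
Apply the shoelace formula: 2A = Σ (x_i·y_{i+1} − x_{i+1}·y_i), indices taken mod 3.
Cross-terms: 6, 19, -15  ⇒  Σ = 10
Area = |Σ|/2 = 5.
Net area = 108 − 5 = 103.

103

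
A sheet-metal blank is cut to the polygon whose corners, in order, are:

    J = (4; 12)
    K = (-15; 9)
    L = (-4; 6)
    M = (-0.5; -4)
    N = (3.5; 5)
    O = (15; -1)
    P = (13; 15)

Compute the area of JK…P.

224

J→K: (4)(9) − (-15)(12) = 216
K→L: (-15)(6) − (-4)(9) = -54
L→M: (-4)(-4) − (-0.5)(6) = 19
M→N: (-0.5)(5) − (3.5)(-4) = 11.5
N→O: (3.5)(-1) − (15)(5) = -78.5
O→P: (15)(15) − (13)(-1) = 238
P→J: (13)(12) − (4)(15) = 96
Σ = 448
Area = |Σ|/2 = 224.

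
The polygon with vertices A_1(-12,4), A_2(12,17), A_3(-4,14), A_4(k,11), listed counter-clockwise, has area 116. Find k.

The doubled signed area Σ (x_i y_{i+1} − x_{i+1} y_i) is linear in k.
With k=0 it equals 72; the coefficient of k is -10 (from the two edges through A_4).
So -10·k + 72 = 2·116 = 232 ⇒ k = -16.

-16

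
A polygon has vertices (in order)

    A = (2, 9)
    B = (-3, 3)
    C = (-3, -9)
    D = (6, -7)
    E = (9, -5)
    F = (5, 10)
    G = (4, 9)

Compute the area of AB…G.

157.5

A→B: (2)(3) − (-3)(9) = 33
B→C: (-3)(-9) − (-3)(3) = 36
C→D: (-3)(-7) − (6)(-9) = 75
D→E: (6)(-5) − (9)(-7) = 33
E→F: (9)(10) − (5)(-5) = 115
F→G: (5)(9) − (4)(10) = 5
G→A: (4)(9) − (2)(9) = 18
Σ = 315
Area = |Σ|/2 = 157.5.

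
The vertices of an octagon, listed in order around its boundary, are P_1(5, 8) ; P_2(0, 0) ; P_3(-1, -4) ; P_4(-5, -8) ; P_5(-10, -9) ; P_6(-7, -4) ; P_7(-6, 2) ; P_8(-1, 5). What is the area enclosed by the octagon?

P_1→P_2: (5)(0) − (0)(8) = 0
P_2→P_3: (0)(-4) − (-1)(0) = 0
P_3→P_4: (-1)(-8) − (-5)(-4) = -12
P_4→P_5: (-5)(-9) − (-10)(-8) = -35
P_5→P_6: (-10)(-4) − (-7)(-9) = -23
P_6→P_7: (-7)(2) − (-6)(-4) = -38
P_7→P_8: (-6)(5) − (-1)(2) = -28
P_8→P_1: (-1)(8) − (5)(5) = -33
Σ = -169
Area = |Σ|/2 = 84.5.

84.5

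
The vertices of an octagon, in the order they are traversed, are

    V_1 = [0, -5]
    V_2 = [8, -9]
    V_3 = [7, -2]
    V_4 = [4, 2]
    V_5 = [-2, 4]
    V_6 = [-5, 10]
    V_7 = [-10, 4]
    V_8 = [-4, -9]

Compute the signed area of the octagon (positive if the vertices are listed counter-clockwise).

Apply the shoelace (surveyor's) formula: 2A = Σ (x_i·y_{i+1} − x_{i+1}·y_i), indices taken mod 8.
Cross-terms: 40, 47, 22, 20, 0, 80, 106, 20  ⇒  Σ = 335
Signed area = Σ/2 = 167.5 (positive ⇒ counter-clockwise traversal).

167.5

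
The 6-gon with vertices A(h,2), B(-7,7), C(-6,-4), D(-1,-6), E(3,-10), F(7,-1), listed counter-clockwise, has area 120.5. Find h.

2

The doubled signed area Σ (x_i y_{i+1} − x_{i+1} y_i) is linear in h.
With h=0 it equals 225; the coefficient of h is 8 (from the two edges through A).
So 8·h + 225 = 2·120.5 = 241 ⇒ h = 2.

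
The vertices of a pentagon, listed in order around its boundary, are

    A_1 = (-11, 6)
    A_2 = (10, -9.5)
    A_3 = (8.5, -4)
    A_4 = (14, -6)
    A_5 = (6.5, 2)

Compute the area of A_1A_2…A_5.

Σ = (44.5) + (40.75) + (5) + (67) + (61) = 218.25
Area = |Σ|/2 = 109.125.

109.125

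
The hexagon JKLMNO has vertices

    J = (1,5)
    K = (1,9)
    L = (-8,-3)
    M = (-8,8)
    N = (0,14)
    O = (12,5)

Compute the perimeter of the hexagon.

|JK| = √((0)² + (4)²) = √16 = 4
|KL| = √((-9)² + (-12)²) = √225 = 15
|LM| = √((0)² + (11)²) = √121 = 11
|MN| = √((8)² + (6)²) = √100 = 10
|NO| = √((12)² + (-9)²) = √225 = 15
|OJ| = √((-11)² + (0)²) = √121 = 11
Perimeter = 4 + 15 + 11 + 10 + 15 + 11 = 66.

66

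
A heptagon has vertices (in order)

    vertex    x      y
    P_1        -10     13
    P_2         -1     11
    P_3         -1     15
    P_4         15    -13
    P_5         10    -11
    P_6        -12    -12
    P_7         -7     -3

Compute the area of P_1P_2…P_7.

384.5

Σ = (-97) + (-4) + (-212) + (-35) + (-252) + (-48) + (-121) = -769
Area = |Σ|/2 = 384.5.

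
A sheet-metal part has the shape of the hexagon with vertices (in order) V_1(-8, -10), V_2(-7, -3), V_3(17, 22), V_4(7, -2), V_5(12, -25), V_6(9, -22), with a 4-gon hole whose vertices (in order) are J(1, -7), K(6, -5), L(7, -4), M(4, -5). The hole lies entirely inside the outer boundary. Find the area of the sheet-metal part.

393.5

Outer boundary:
Apply the shoelace (surveyor's) formula: 2A = Σ (x_i·y_{i+1} − x_{i+1}·y_i), indices taken mod 6.
V_1→V_2: (-8)(-3) − (-7)(-10) = -46
V_2→V_3: (-7)(22) − (17)(-3) = -103
V_3→V_4: (17)(-2) − (7)(22) = -188
V_4→V_5: (7)(-25) − (12)(-2) = -151
V_5→V_6: (12)(-22) − (9)(-25) = -39
V_6→V_1: (9)(-10) − (-8)(-22) = -266
Σ = -793
Area = |Σ|/2 = 396.5.
Hole:
Apply the shoelace formula: 2A = Σ (x_i·y_{i+1} − x_{i+1}·y_i), indices taken mod 4.
J→K: (1)(-5) − (6)(-7) = 37
K→L: (6)(-4) − (7)(-5) = 11
L→M: (7)(-5) − (4)(-4) = -19
M→J: (4)(-7) − (1)(-5) = -23
Σ = 6
Area = |Σ|/2 = 3.
Net area = 396.5 − 3 = 393.5.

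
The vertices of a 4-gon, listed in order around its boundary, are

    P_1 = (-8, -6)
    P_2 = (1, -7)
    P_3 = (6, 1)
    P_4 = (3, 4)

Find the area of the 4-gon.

70

Σ = (62) + (43) + (21) + (14) = 140
Area = |Σ|/2 = 70.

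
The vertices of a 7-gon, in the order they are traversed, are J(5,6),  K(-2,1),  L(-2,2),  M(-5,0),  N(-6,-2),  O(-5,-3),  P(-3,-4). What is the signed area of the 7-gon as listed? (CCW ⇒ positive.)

J→K: (5)(1) − (-2)(6) = 17
K→L: (-2)(2) − (-2)(1) = -2
L→M: (-2)(0) − (-5)(2) = 10
M→N: (-5)(-2) − (-6)(0) = 10
N→O: (-6)(-3) − (-5)(-2) = 8
O→P: (-5)(-4) − (-3)(-3) = 11
P→J: (-3)(6) − (5)(-4) = 2
Σ = 56
Signed area = Σ/2 = 28 (positive ⇒ counter-clockwise traversal).

28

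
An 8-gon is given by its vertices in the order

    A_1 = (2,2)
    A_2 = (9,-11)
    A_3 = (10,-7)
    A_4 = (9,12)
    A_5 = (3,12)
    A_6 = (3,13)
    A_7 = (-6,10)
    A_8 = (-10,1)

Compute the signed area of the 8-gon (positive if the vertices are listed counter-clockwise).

222.5

Apply the shoelace formula: 2A = Σ (x_i·y_{i+1} − x_{i+1}·y_i), indices taken mod 8.
Σ = (-40) + (47) + (183) + (72) + (3) + (108) + (94) + (-22) = 445
Signed area = Σ/2 = 222.5 (positive ⇒ counter-clockwise traversal).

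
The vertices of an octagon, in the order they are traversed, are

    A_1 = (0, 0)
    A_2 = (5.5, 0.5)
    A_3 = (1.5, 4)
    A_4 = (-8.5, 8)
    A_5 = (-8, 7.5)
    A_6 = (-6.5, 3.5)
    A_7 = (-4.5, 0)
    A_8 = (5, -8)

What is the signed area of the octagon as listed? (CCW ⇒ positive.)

70

Σ = (0) + (21.25) + (46) + (0.25) + (20.75) + (15.75) + (36) + (0) = 140
Signed area = Σ/2 = 70 (positive ⇒ counter-clockwise traversal).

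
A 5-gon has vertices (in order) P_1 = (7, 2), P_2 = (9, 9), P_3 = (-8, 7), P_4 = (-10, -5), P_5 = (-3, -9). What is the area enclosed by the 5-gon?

211

Apply Gauss's area formula: 2A = Σ (x_i·y_{i+1} − x_{i+1}·y_i), indices taken mod 5.
Cross-terms: 45, 135, 110, 75, 57  ⇒  Σ = 422
Area = |Σ|/2 = 211.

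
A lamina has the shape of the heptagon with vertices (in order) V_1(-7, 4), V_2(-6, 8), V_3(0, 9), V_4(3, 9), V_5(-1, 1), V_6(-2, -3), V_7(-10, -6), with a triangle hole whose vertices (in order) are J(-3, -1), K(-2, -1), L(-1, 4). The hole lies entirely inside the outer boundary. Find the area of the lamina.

95.5

Outer boundary:
Σ = (-32) + (-54) + (-27) + (12) + (5) + (-18) + (-82) = -196
Area = |Σ|/2 = 98.
Hole:
Apply Gauss's area formula: 2A = Σ (x_i·y_{i+1} − x_{i+1}·y_i), indices taken mod 3.
Σ = (1) + (-9) + (13) = 5
Area = |Σ|/2 = 2.5.
Net area = 98 − 2.5 = 95.5.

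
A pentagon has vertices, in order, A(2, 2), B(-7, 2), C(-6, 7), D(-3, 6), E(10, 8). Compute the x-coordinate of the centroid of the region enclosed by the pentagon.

Apply Gauss's area formula. First the cross-terms c_i = x_i·y_{i+1} − x_{i+1}·y_i:
  18, -37, -15, -84, 4  ⇒  2A = -114, A = -57.
Then Σ (x_i + x_{i+1})·c_i = -14, so x̄ = -14 / (6·(-57)) = 7/171.

7/171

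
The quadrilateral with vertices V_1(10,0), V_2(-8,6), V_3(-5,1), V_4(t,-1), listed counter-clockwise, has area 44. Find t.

9

The doubled signed area Σ (x_i y_{i+1} − x_{i+1} y_i) is linear in t.
With t=0 it equals 97; the coefficient of t is -1 (from the two edges through V_4).
So -1·t + 97 = 2·44 = 88 ⇒ t = 9.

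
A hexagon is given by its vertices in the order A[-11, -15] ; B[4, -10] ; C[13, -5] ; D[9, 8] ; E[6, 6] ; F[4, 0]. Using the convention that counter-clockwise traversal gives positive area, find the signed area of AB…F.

175.5

A→B: (-11)(-10) − (4)(-15) = 170
B→C: (4)(-5) − (13)(-10) = 110
C→D: (13)(8) − (9)(-5) = 149
D→E: (9)(6) − (6)(8) = 6
E→F: (6)(0) − (4)(6) = -24
F→A: (4)(-15) − (-11)(0) = -60
Σ = 351
Signed area = Σ/2 = 175.5 (positive ⇒ counter-clockwise traversal).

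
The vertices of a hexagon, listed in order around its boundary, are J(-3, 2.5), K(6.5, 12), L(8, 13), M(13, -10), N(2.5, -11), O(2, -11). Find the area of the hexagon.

232.125

Cross-terms: -52.25, -11.5, -249, -118, -5.5, -28  ⇒  Σ = -464.25
Area = |Σ|/2 = 232.125.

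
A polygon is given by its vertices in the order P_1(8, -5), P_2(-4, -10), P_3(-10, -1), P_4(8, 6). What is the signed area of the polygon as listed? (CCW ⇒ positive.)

Apply the shoelace formula: 2A = Σ (x_i·y_{i+1} − x_{i+1}·y_i), indices taken mod 4.
P_1→P_2: (8)(-10) − (-4)(-5) = -100
P_2→P_3: (-4)(-1) − (-10)(-10) = -96
P_3→P_4: (-10)(6) − (8)(-1) = -52
P_4→P_1: (8)(-5) − (8)(6) = -88
Σ = -336
Signed area = Σ/2 = -168 (negative ⇒ clockwise traversal).

-168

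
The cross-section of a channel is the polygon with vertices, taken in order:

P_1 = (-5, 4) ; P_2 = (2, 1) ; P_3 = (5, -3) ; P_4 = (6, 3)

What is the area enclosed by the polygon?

24

Apply the surveyor's formula: 2A = Σ (x_i·y_{i+1} − x_{i+1}·y_i), indices taken mod 4.
P_1→P_2: (-5)(1) − (2)(4) = -13
P_2→P_3: (2)(-3) − (5)(1) = -11
P_3→P_4: (5)(3) − (6)(-3) = 33
P_4→P_1: (6)(4) − (-5)(3) = 39
Σ = 48
Area = |Σ|/2 = 24.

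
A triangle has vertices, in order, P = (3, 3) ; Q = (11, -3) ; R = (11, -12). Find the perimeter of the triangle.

|PQ| = √((8)² + (-6)²) = √100 = 10
|QR| = √((0)² + (-9)²) = √81 = 9
|RP| = √((-8)² + (15)²) = √289 = 17
Perimeter = 10 + 9 + 17 = 36.

36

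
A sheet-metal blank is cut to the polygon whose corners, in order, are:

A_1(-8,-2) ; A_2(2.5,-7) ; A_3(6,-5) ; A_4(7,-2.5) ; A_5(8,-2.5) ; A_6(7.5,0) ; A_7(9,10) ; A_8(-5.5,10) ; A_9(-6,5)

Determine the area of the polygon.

Apply the surveyor's formula: 2A = Σ (x_i·y_{i+1} − x_{i+1}·y_i), indices taken mod 9.
Σ = (61) + (29.5) + (20) + (2.5) + (18.75) + (75) + (145) + (32.5) + (52) = 436.25
Area = |Σ|/2 = 218.125.

218.125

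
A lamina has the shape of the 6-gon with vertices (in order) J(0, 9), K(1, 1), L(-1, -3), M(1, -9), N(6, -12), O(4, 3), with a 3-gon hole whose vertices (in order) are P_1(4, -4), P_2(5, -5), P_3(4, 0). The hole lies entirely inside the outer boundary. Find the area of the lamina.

70.5

Outer boundary:
Apply the shoelace (surveyor's) formula: 2A = Σ (x_i·y_{i+1} − x_{i+1}·y_i), indices taken mod 6.
Σ = (-9) + (-2) + (12) + (42) + (66) + (36) = 145
Area = |Σ|/2 = 72.5.
Hole:
Apply the shoelace formula: 2A = Σ (x_i·y_{i+1} − x_{i+1}·y_i), indices taken mod 3.
Σ = (0) + (20) + (-16) = 4
Area = |Σ|/2 = 2.
Net area = 72.5 − 2 = 70.5.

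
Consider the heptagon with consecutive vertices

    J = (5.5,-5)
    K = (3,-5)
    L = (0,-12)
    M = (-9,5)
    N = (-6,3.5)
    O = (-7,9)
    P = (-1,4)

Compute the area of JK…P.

Apply the surveyor's formula: 2A = Σ (x_i·y_{i+1} − x_{i+1}·y_i), indices taken mod 7.
Σ = (-12.5) + (-36) + (-108) + (-1.5) + (-29.5) + (-19) + (-17) = -223.5
Area = |Σ|/2 = 111.75.

111.75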